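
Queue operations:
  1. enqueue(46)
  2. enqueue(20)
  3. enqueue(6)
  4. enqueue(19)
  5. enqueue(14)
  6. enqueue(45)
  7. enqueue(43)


enqueue(46) -> [46]
enqueue(20) -> [46, 20]
enqueue(6) -> [46, 20, 6]
enqueue(19) -> [46, 20, 6, 19]
enqueue(14) -> [46, 20, 6, 19, 14]
enqueue(45) -> [46, 20, 6, 19, 14, 45]
enqueue(43) -> [46, 20, 6, 19, 14, 45, 43]

Final queue: [46, 20, 6, 19, 14, 45, 43]


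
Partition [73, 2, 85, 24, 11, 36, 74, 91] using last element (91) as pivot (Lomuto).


Pivot: 91
  73 <= 91: advance i (no swap)
  2 <= 91: advance i (no swap)
  85 <= 91: advance i (no swap)
  24 <= 91: advance i (no swap)
  11 <= 91: advance i (no swap)
  36 <= 91: advance i (no swap)
  74 <= 91: advance i (no swap)
Place pivot at 7: [73, 2, 85, 24, 11, 36, 74, 91]

Partitioned: [73, 2, 85, 24, 11, 36, 74, 91]


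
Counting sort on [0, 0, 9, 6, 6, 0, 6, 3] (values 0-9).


Input: [0, 0, 9, 6, 6, 0, 6, 3]
Counts: [3, 0, 0, 1, 0, 0, 3, 0, 0, 1]

Sorted: [0, 0, 0, 3, 6, 6, 6, 9]


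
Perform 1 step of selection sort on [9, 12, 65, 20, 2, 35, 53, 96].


Initial: [9, 12, 65, 20, 2, 35, 53, 96]
Step 1: min=2 at 4
  Swap: [2, 12, 65, 20, 9, 35, 53, 96]

After 1 step: [2, 12, 65, 20, 9, 35, 53, 96]


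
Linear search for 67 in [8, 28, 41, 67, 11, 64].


i=0: 8!=67
i=1: 28!=67
i=2: 41!=67
i=3: 67==67 found!

Found at 3, 4 comps


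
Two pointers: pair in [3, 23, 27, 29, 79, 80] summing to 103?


lo=0(3)+hi=5(80)=83
lo=1(23)+hi=5(80)=103

Yes: 23+80=103


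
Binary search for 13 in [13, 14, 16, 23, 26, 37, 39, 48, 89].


Step 1: lo=0, hi=8, mid=4, val=26
Step 2: lo=0, hi=3, mid=1, val=14
Step 3: lo=0, hi=0, mid=0, val=13

Found at index 0


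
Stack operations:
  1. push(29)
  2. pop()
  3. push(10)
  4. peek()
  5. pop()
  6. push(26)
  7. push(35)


push(29) -> [29]
pop()->29, []
push(10) -> [10]
peek()->10
pop()->10, []
push(26) -> [26]
push(35) -> [26, 35]

Final stack: [26, 35]


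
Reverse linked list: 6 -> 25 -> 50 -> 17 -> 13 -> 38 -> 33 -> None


Step 1: curr=6, set curr.next=prev(None) | reversed so far: 6
Step 2: curr=25, set curr.next=prev(6) | reversed so far: 25 -> 6
Step 3: curr=50, set curr.next=prev(25) | reversed so far: 50 -> 25 -> 6
Step 4: curr=17, set curr.next=prev(50) | reversed so far: 17 -> 50 -> 25 -> 6
Step 5: curr=13, set curr.next=prev(17) | reversed so far: 13 -> 17 -> 50 -> 25 -> 6
Step 6: curr=38, set curr.next=prev(13) | reversed so far: 38 -> 13 -> 17 -> 50 -> 25 -> 6
Step 7: curr=33, set curr.next=prev(38) | reversed so far: 33 -> 38 -> 13 -> 17 -> 50 -> 25 -> 6

33 -> 38 -> 13 -> 17 -> 50 -> 25 -> 6 -> None


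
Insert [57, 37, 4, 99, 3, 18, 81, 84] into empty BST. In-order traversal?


Insert 57: root
Insert 37: L from 57
Insert 4: L from 57 -> L from 37
Insert 99: R from 57
Insert 3: L from 57 -> L from 37 -> L from 4
Insert 18: L from 57 -> L from 37 -> R from 4
Insert 81: R from 57 -> L from 99
Insert 84: R from 57 -> L from 99 -> R from 81

In-order: [3, 4, 18, 37, 57, 81, 84, 99]


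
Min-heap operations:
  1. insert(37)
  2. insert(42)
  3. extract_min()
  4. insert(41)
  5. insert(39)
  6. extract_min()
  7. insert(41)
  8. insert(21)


insert(37) -> [37]
insert(42) -> [37, 42]
extract_min()->37, [42]
insert(41) -> [41, 42]
insert(39) -> [39, 42, 41]
extract_min()->39, [41, 42]
insert(41) -> [41, 42, 41]
insert(21) -> [21, 41, 41, 42]

Final heap: [21, 41, 41, 42]


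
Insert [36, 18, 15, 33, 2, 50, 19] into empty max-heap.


Insert 36: [36]
Insert 18: [36, 18]
Insert 15: [36, 18, 15]
Insert 33: [36, 33, 15, 18]
Insert 2: [36, 33, 15, 18, 2]
Insert 50: [50, 33, 36, 18, 2, 15]
Insert 19: [50, 33, 36, 18, 2, 15, 19]

Final heap: [50, 33, 36, 18, 2, 15, 19]


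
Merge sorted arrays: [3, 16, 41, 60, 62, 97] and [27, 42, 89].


Take 3 from A
Take 16 from A
Take 27 from B
Take 41 from A
Take 42 from B
Take 60 from A
Take 62 from A
Take 89 from B

Merged: [3, 16, 27, 41, 42, 60, 62, 89, 97]


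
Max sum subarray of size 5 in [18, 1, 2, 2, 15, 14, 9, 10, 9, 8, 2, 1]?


[0:5]: 38
[1:6]: 34
[2:7]: 42
[3:8]: 50
[4:9]: 57
[5:10]: 50
[6:11]: 38
[7:12]: 30

Max: 57 at [4:9]


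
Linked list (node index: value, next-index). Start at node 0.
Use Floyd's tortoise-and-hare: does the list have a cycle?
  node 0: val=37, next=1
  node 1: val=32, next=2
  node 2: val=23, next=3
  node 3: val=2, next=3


Floyd's tortoise (slow, +1) and hare (fast, +2):
  init: slow=0, fast=0
  step 1: slow=1, fast=2
  step 2: slow=2, fast=3
  step 3: slow=3, fast=3
  slow == fast at node 3: cycle detected

Cycle: yes


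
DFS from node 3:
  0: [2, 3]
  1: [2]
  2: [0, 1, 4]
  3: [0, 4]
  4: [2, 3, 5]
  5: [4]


Visit 3, push [4, 0]
Visit 0, push [2]
Visit 2, push [4, 1]
Visit 1, push []
Visit 4, push [5]
Visit 5, push []

DFS order: [3, 0, 2, 1, 4, 5]


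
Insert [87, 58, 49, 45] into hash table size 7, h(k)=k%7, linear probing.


Insert 87: h=3 -> slot 3
Insert 58: h=2 -> slot 2
Insert 49: h=0 -> slot 0
Insert 45: h=3, 1 probes -> slot 4

Table: [49, None, 58, 87, 45, None, None]


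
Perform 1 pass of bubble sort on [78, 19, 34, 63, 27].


Initial: [78, 19, 34, 63, 27]
Pass 1: [19, 34, 63, 27, 78] (4 swaps)

After 1 pass: [19, 34, 63, 27, 78]


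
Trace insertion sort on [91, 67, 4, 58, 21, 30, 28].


Initial: [91, 67, 4, 58, 21, 30, 28]
Insert 67: [67, 91, 4, 58, 21, 30, 28]
Insert 4: [4, 67, 91, 58, 21, 30, 28]
Insert 58: [4, 58, 67, 91, 21, 30, 28]
Insert 21: [4, 21, 58, 67, 91, 30, 28]
Insert 30: [4, 21, 30, 58, 67, 91, 28]
Insert 28: [4, 21, 28, 30, 58, 67, 91]

Sorted: [4, 21, 28, 30, 58, 67, 91]


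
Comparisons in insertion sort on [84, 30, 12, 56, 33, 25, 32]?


Algorithm: insertion sort
Input: [84, 30, 12, 56, 33, 25, 32]
Sorted: [12, 25, 30, 32, 33, 56, 84]

17


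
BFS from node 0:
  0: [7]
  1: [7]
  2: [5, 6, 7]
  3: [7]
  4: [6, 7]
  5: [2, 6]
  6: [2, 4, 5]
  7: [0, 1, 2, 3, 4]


Visit 0, enqueue [7]
Visit 7, enqueue [1, 2, 3, 4]
Visit 1, enqueue []
Visit 2, enqueue [5, 6]
Visit 3, enqueue []
Visit 4, enqueue []
Visit 5, enqueue []
Visit 6, enqueue []

BFS order: [0, 7, 1, 2, 3, 4, 5, 6]


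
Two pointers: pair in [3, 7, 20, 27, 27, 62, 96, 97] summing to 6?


lo=0(3)+hi=7(97)=100
lo=0(3)+hi=6(96)=99
lo=0(3)+hi=5(62)=65
lo=0(3)+hi=4(27)=30
lo=0(3)+hi=3(27)=30
lo=0(3)+hi=2(20)=23
lo=0(3)+hi=1(7)=10

No pair found


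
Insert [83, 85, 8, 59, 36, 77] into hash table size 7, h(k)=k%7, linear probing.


Insert 83: h=6 -> slot 6
Insert 85: h=1 -> slot 1
Insert 8: h=1, 1 probes -> slot 2
Insert 59: h=3 -> slot 3
Insert 36: h=1, 3 probes -> slot 4
Insert 77: h=0 -> slot 0

Table: [77, 85, 8, 59, 36, None, 83]


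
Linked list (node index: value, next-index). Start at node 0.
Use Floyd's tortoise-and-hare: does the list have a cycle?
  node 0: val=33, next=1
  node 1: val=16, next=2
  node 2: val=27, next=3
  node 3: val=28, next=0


Floyd's tortoise (slow, +1) and hare (fast, +2):
  init: slow=0, fast=0
  step 1: slow=1, fast=2
  step 2: slow=2, fast=0
  step 3: slow=3, fast=2
  step 4: slow=0, fast=0
  slow == fast at node 0: cycle detected

Cycle: yes


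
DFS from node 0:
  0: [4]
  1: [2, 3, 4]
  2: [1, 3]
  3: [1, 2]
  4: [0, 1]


Visit 0, push [4]
Visit 4, push [1]
Visit 1, push [3, 2]
Visit 2, push [3]
Visit 3, push []

DFS order: [0, 4, 1, 2, 3]


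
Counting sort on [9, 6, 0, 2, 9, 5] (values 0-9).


Input: [9, 6, 0, 2, 9, 5]
Counts: [1, 0, 1, 0, 0, 1, 1, 0, 0, 2]

Sorted: [0, 2, 5, 6, 9, 9]


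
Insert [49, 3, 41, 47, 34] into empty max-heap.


Insert 49: [49]
Insert 3: [49, 3]
Insert 41: [49, 3, 41]
Insert 47: [49, 47, 41, 3]
Insert 34: [49, 47, 41, 3, 34]

Final heap: [49, 47, 41, 3, 34]


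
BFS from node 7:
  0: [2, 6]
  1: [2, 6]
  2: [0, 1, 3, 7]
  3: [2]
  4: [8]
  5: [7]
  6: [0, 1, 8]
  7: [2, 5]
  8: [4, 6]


Visit 7, enqueue [2, 5]
Visit 2, enqueue [0, 1, 3]
Visit 5, enqueue []
Visit 0, enqueue [6]
Visit 1, enqueue []
Visit 3, enqueue []
Visit 6, enqueue [8]
Visit 8, enqueue [4]
Visit 4, enqueue []

BFS order: [7, 2, 5, 0, 1, 3, 6, 8, 4]


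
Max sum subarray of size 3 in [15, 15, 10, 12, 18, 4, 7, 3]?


[0:3]: 40
[1:4]: 37
[2:5]: 40
[3:6]: 34
[4:7]: 29
[5:8]: 14

Max: 40 at [0:3]


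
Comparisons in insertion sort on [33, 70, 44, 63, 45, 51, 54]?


Algorithm: insertion sort
Input: [33, 70, 44, 63, 45, 51, 54]
Sorted: [33, 44, 45, 51, 54, 63, 70]

14


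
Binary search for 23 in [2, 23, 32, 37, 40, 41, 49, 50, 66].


Step 1: lo=0, hi=8, mid=4, val=40
Step 2: lo=0, hi=3, mid=1, val=23

Found at index 1


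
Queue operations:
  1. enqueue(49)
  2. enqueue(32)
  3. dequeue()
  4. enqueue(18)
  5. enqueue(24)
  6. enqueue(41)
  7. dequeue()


enqueue(49) -> [49]
enqueue(32) -> [49, 32]
dequeue()->49, [32]
enqueue(18) -> [32, 18]
enqueue(24) -> [32, 18, 24]
enqueue(41) -> [32, 18, 24, 41]
dequeue()->32, [18, 24, 41]

Final queue: [18, 24, 41]


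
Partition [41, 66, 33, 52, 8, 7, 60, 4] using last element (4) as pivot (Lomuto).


Pivot: 4
Place pivot at 0: [4, 66, 33, 52, 8, 7, 60, 41]

Partitioned: [4, 66, 33, 52, 8, 7, 60, 41]


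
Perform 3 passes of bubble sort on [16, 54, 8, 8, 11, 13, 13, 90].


Initial: [16, 54, 8, 8, 11, 13, 13, 90]
Pass 1: [16, 8, 8, 11, 13, 13, 54, 90] (5 swaps)
Pass 2: [8, 8, 11, 13, 13, 16, 54, 90] (5 swaps)
Pass 3: [8, 8, 11, 13, 13, 16, 54, 90] (0 swaps)

After 3 passes: [8, 8, 11, 13, 13, 16, 54, 90]


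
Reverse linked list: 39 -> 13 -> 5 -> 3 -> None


Step 1: curr=39, set curr.next=prev(None) | reversed so far: 39
Step 2: curr=13, set curr.next=prev(39) | reversed so far: 13 -> 39
Step 3: curr=5, set curr.next=prev(13) | reversed so far: 5 -> 13 -> 39
Step 4: curr=3, set curr.next=prev(5) | reversed so far: 3 -> 5 -> 13 -> 39

3 -> 5 -> 13 -> 39 -> None


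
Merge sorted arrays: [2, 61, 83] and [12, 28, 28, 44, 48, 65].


Take 2 from A
Take 12 from B
Take 28 from B
Take 28 from B
Take 44 from B
Take 48 from B
Take 61 from A
Take 65 from B

Merged: [2, 12, 28, 28, 44, 48, 61, 65, 83]


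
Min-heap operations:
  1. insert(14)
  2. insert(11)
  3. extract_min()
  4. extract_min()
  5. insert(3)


insert(14) -> [14]
insert(11) -> [11, 14]
extract_min()->11, [14]
extract_min()->14, []
insert(3) -> [3]

Final heap: [3]


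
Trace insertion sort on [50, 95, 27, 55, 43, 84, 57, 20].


Initial: [50, 95, 27, 55, 43, 84, 57, 20]
Insert 95: [50, 95, 27, 55, 43, 84, 57, 20]
Insert 27: [27, 50, 95, 55, 43, 84, 57, 20]
Insert 55: [27, 50, 55, 95, 43, 84, 57, 20]
Insert 43: [27, 43, 50, 55, 95, 84, 57, 20]
Insert 84: [27, 43, 50, 55, 84, 95, 57, 20]
Insert 57: [27, 43, 50, 55, 57, 84, 95, 20]
Insert 20: [20, 27, 43, 50, 55, 57, 84, 95]

Sorted: [20, 27, 43, 50, 55, 57, 84, 95]


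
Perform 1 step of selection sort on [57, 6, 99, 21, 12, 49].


Initial: [57, 6, 99, 21, 12, 49]
Step 1: min=6 at 1
  Swap: [6, 57, 99, 21, 12, 49]

After 1 step: [6, 57, 99, 21, 12, 49]


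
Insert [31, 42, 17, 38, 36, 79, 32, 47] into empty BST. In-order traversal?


Insert 31: root
Insert 42: R from 31
Insert 17: L from 31
Insert 38: R from 31 -> L from 42
Insert 36: R from 31 -> L from 42 -> L from 38
Insert 79: R from 31 -> R from 42
Insert 32: R from 31 -> L from 42 -> L from 38 -> L from 36
Insert 47: R from 31 -> R from 42 -> L from 79

In-order: [17, 31, 32, 36, 38, 42, 47, 79]


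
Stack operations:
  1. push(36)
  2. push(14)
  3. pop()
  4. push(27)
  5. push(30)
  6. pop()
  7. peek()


push(36) -> [36]
push(14) -> [36, 14]
pop()->14, [36]
push(27) -> [36, 27]
push(30) -> [36, 27, 30]
pop()->30, [36, 27]
peek()->27

Final stack: [36, 27]


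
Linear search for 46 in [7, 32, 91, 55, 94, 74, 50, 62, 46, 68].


i=0: 7!=46
i=1: 32!=46
i=2: 91!=46
i=3: 55!=46
i=4: 94!=46
i=5: 74!=46
i=6: 50!=46
i=7: 62!=46
i=8: 46==46 found!

Found at 8, 9 comps


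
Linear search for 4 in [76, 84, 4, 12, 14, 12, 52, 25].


i=0: 76!=4
i=1: 84!=4
i=2: 4==4 found!

Found at 2, 3 comps


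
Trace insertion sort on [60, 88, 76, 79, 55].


Initial: [60, 88, 76, 79, 55]
Insert 88: [60, 88, 76, 79, 55]
Insert 76: [60, 76, 88, 79, 55]
Insert 79: [60, 76, 79, 88, 55]
Insert 55: [55, 60, 76, 79, 88]

Sorted: [55, 60, 76, 79, 88]


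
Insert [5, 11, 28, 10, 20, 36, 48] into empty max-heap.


Insert 5: [5]
Insert 11: [11, 5]
Insert 28: [28, 5, 11]
Insert 10: [28, 10, 11, 5]
Insert 20: [28, 20, 11, 5, 10]
Insert 36: [36, 20, 28, 5, 10, 11]
Insert 48: [48, 20, 36, 5, 10, 11, 28]

Final heap: [48, 20, 36, 5, 10, 11, 28]


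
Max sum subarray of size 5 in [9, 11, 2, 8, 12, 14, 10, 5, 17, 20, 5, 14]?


[0:5]: 42
[1:6]: 47
[2:7]: 46
[3:8]: 49
[4:9]: 58
[5:10]: 66
[6:11]: 57
[7:12]: 61

Max: 66 at [5:10]


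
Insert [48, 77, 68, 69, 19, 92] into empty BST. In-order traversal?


Insert 48: root
Insert 77: R from 48
Insert 68: R from 48 -> L from 77
Insert 69: R from 48 -> L from 77 -> R from 68
Insert 19: L from 48
Insert 92: R from 48 -> R from 77

In-order: [19, 48, 68, 69, 77, 92]


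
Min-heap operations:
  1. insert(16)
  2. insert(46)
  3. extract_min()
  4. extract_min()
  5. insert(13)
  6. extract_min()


insert(16) -> [16]
insert(46) -> [16, 46]
extract_min()->16, [46]
extract_min()->46, []
insert(13) -> [13]
extract_min()->13, []

Final heap: []


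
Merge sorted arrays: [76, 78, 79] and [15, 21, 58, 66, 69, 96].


Take 15 from B
Take 21 from B
Take 58 from B
Take 66 from B
Take 69 from B
Take 76 from A
Take 78 from A
Take 79 from A

Merged: [15, 21, 58, 66, 69, 76, 78, 79, 96]


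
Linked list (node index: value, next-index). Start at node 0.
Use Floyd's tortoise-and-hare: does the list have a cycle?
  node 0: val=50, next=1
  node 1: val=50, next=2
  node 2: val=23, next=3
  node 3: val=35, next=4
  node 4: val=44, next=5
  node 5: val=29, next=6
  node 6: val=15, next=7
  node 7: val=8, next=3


Floyd's tortoise (slow, +1) and hare (fast, +2):
  init: slow=0, fast=0
  step 1: slow=1, fast=2
  step 2: slow=2, fast=4
  step 3: slow=3, fast=6
  step 4: slow=4, fast=3
  step 5: slow=5, fast=5
  slow == fast at node 5: cycle detected

Cycle: yes


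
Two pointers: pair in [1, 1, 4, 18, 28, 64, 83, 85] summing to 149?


lo=0(1)+hi=7(85)=86
lo=1(1)+hi=7(85)=86
lo=2(4)+hi=7(85)=89
lo=3(18)+hi=7(85)=103
lo=4(28)+hi=7(85)=113
lo=5(64)+hi=7(85)=149

Yes: 64+85=149


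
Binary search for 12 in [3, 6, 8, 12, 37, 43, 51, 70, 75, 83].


Step 1: lo=0, hi=9, mid=4, val=37
Step 2: lo=0, hi=3, mid=1, val=6
Step 3: lo=2, hi=3, mid=2, val=8
Step 4: lo=3, hi=3, mid=3, val=12

Found at index 3


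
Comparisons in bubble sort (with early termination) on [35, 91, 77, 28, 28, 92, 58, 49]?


Algorithm: bubble sort (with early termination)
Input: [35, 91, 77, 28, 28, 92, 58, 49]
Sorted: [28, 28, 35, 49, 58, 77, 91, 92]

25


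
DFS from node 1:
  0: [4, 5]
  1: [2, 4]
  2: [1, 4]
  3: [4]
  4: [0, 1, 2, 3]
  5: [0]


Visit 1, push [4, 2]
Visit 2, push [4]
Visit 4, push [3, 0]
Visit 0, push [5]
Visit 5, push []
Visit 3, push []

DFS order: [1, 2, 4, 0, 5, 3]


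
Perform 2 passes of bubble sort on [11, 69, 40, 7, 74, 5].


Initial: [11, 69, 40, 7, 74, 5]
Pass 1: [11, 40, 7, 69, 5, 74] (3 swaps)
Pass 2: [11, 7, 40, 5, 69, 74] (2 swaps)

After 2 passes: [11, 7, 40, 5, 69, 74]


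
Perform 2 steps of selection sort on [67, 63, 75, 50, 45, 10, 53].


Initial: [67, 63, 75, 50, 45, 10, 53]
Step 1: min=10 at 5
  Swap: [10, 63, 75, 50, 45, 67, 53]
Step 2: min=45 at 4
  Swap: [10, 45, 75, 50, 63, 67, 53]

After 2 steps: [10, 45, 75, 50, 63, 67, 53]


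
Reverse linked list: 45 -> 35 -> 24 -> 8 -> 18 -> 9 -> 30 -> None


Step 1: curr=45, set curr.next=prev(None) | reversed so far: 45
Step 2: curr=35, set curr.next=prev(45) | reversed so far: 35 -> 45
Step 3: curr=24, set curr.next=prev(35) | reversed so far: 24 -> 35 -> 45
Step 4: curr=8, set curr.next=prev(24) | reversed so far: 8 -> 24 -> 35 -> 45
Step 5: curr=18, set curr.next=prev(8) | reversed so far: 18 -> 8 -> 24 -> 35 -> 45
Step 6: curr=9, set curr.next=prev(18) | reversed so far: 9 -> 18 -> 8 -> 24 -> 35 -> 45
Step 7: curr=30, set curr.next=prev(9) | reversed so far: 30 -> 9 -> 18 -> 8 -> 24 -> 35 -> 45

30 -> 9 -> 18 -> 8 -> 24 -> 35 -> 45 -> None


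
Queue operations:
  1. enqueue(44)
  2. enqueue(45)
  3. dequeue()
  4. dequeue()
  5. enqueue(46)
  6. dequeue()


enqueue(44) -> [44]
enqueue(45) -> [44, 45]
dequeue()->44, [45]
dequeue()->45, []
enqueue(46) -> [46]
dequeue()->46, []

Final queue: []


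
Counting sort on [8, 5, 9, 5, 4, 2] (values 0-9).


Input: [8, 5, 9, 5, 4, 2]
Counts: [0, 0, 1, 0, 1, 2, 0, 0, 1, 1]

Sorted: [2, 4, 5, 5, 8, 9]


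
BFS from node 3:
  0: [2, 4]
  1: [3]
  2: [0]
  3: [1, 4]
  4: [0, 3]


Visit 3, enqueue [1, 4]
Visit 1, enqueue []
Visit 4, enqueue [0]
Visit 0, enqueue [2]
Visit 2, enqueue []

BFS order: [3, 1, 4, 0, 2]


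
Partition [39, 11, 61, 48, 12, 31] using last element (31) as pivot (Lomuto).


Pivot: 31
  11 <= 31: swap -> [11, 39, 61, 48, 12, 31]
  12 <= 31: swap -> [11, 12, 61, 48, 39, 31]
Place pivot at 2: [11, 12, 31, 48, 39, 61]

Partitioned: [11, 12, 31, 48, 39, 61]


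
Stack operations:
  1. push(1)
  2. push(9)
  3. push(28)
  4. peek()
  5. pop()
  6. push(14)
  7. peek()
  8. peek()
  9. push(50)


push(1) -> [1]
push(9) -> [1, 9]
push(28) -> [1, 9, 28]
peek()->28
pop()->28, [1, 9]
push(14) -> [1, 9, 14]
peek()->14
peek()->14
push(50) -> [1, 9, 14, 50]

Final stack: [1, 9, 14, 50]


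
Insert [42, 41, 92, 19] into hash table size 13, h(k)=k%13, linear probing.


Insert 42: h=3 -> slot 3
Insert 41: h=2 -> slot 2
Insert 92: h=1 -> slot 1
Insert 19: h=6 -> slot 6

Table: [None, 92, 41, 42, None, None, 19, None, None, None, None, None, None]


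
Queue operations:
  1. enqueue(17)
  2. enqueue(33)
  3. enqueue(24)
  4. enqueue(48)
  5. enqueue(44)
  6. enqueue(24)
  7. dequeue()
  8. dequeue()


enqueue(17) -> [17]
enqueue(33) -> [17, 33]
enqueue(24) -> [17, 33, 24]
enqueue(48) -> [17, 33, 24, 48]
enqueue(44) -> [17, 33, 24, 48, 44]
enqueue(24) -> [17, 33, 24, 48, 44, 24]
dequeue()->17, [33, 24, 48, 44, 24]
dequeue()->33, [24, 48, 44, 24]

Final queue: [24, 48, 44, 24]


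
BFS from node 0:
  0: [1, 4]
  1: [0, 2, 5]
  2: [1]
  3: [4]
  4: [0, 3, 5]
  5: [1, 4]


Visit 0, enqueue [1, 4]
Visit 1, enqueue [2, 5]
Visit 4, enqueue [3]
Visit 2, enqueue []
Visit 5, enqueue []
Visit 3, enqueue []

BFS order: [0, 1, 4, 2, 5, 3]


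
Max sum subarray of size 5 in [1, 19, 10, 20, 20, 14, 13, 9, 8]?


[0:5]: 70
[1:6]: 83
[2:7]: 77
[3:8]: 76
[4:9]: 64

Max: 83 at [1:6]


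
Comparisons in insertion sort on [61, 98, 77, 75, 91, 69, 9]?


Algorithm: insertion sort
Input: [61, 98, 77, 75, 91, 69, 9]
Sorted: [9, 61, 69, 75, 77, 91, 98]

19


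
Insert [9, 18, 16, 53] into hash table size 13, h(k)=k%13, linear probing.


Insert 9: h=9 -> slot 9
Insert 18: h=5 -> slot 5
Insert 16: h=3 -> slot 3
Insert 53: h=1 -> slot 1

Table: [None, 53, None, 16, None, 18, None, None, None, 9, None, None, None]


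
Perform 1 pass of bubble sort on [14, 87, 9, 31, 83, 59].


Initial: [14, 87, 9, 31, 83, 59]
Pass 1: [14, 9, 31, 83, 59, 87] (4 swaps)

After 1 pass: [14, 9, 31, 83, 59, 87]


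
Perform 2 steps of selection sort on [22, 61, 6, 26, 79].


Initial: [22, 61, 6, 26, 79]
Step 1: min=6 at 2
  Swap: [6, 61, 22, 26, 79]
Step 2: min=22 at 2
  Swap: [6, 22, 61, 26, 79]

After 2 steps: [6, 22, 61, 26, 79]


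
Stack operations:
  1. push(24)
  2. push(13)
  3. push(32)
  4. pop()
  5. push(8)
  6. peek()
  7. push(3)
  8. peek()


push(24) -> [24]
push(13) -> [24, 13]
push(32) -> [24, 13, 32]
pop()->32, [24, 13]
push(8) -> [24, 13, 8]
peek()->8
push(3) -> [24, 13, 8, 3]
peek()->3

Final stack: [24, 13, 8, 3]


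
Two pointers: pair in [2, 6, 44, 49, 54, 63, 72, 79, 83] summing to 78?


lo=0(2)+hi=8(83)=85
lo=0(2)+hi=7(79)=81
lo=0(2)+hi=6(72)=74
lo=1(6)+hi=6(72)=78

Yes: 6+72=78


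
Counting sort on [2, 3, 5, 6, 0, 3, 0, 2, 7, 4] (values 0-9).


Input: [2, 3, 5, 6, 0, 3, 0, 2, 7, 4]
Counts: [2, 0, 2, 2, 1, 1, 1, 1, 0, 0]

Sorted: [0, 0, 2, 2, 3, 3, 4, 5, 6, 7]


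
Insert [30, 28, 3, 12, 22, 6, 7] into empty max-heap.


Insert 30: [30]
Insert 28: [30, 28]
Insert 3: [30, 28, 3]
Insert 12: [30, 28, 3, 12]
Insert 22: [30, 28, 3, 12, 22]
Insert 6: [30, 28, 6, 12, 22, 3]
Insert 7: [30, 28, 7, 12, 22, 3, 6]

Final heap: [30, 28, 7, 12, 22, 3, 6]


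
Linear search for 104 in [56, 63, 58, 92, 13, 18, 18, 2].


i=0: 56!=104
i=1: 63!=104
i=2: 58!=104
i=3: 92!=104
i=4: 13!=104
i=5: 18!=104
i=6: 18!=104
i=7: 2!=104

Not found, 8 comps


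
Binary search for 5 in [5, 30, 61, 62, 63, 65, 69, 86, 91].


Step 1: lo=0, hi=8, mid=4, val=63
Step 2: lo=0, hi=3, mid=1, val=30
Step 3: lo=0, hi=0, mid=0, val=5

Found at index 0


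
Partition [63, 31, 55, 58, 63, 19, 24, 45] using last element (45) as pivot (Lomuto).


Pivot: 45
  31 <= 45: swap -> [31, 63, 55, 58, 63, 19, 24, 45]
  19 <= 45: swap -> [31, 19, 55, 58, 63, 63, 24, 45]
  24 <= 45: swap -> [31, 19, 24, 58, 63, 63, 55, 45]
Place pivot at 3: [31, 19, 24, 45, 63, 63, 55, 58]

Partitioned: [31, 19, 24, 45, 63, 63, 55, 58]


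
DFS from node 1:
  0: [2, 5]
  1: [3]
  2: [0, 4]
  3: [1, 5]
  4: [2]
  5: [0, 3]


Visit 1, push [3]
Visit 3, push [5]
Visit 5, push [0]
Visit 0, push [2]
Visit 2, push [4]
Visit 4, push []

DFS order: [1, 3, 5, 0, 2, 4]


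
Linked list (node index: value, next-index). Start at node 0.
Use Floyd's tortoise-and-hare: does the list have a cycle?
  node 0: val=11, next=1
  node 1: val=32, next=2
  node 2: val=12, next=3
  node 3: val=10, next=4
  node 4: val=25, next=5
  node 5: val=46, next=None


Floyd's tortoise (slow, +1) and hare (fast, +2):
  init: slow=0, fast=0
  step 1: slow=1, fast=2
  step 2: slow=2, fast=4
  step 3: fast 4->5->None, no cycle

Cycle: no


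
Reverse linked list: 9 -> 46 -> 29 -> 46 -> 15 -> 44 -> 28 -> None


Step 1: curr=9, set curr.next=prev(None) | reversed so far: 9
Step 2: curr=46, set curr.next=prev(9) | reversed so far: 46 -> 9
Step 3: curr=29, set curr.next=prev(46) | reversed so far: 29 -> 46 -> 9
Step 4: curr=46, set curr.next=prev(29) | reversed so far: 46 -> 29 -> 46 -> 9
Step 5: curr=15, set curr.next=prev(46) | reversed so far: 15 -> 46 -> 29 -> 46 -> 9
Step 6: curr=44, set curr.next=prev(15) | reversed so far: 44 -> 15 -> 46 -> 29 -> 46 -> 9
Step 7: curr=28, set curr.next=prev(44) | reversed so far: 28 -> 44 -> 15 -> 46 -> 29 -> 46 -> 9

28 -> 44 -> 15 -> 46 -> 29 -> 46 -> 9 -> None


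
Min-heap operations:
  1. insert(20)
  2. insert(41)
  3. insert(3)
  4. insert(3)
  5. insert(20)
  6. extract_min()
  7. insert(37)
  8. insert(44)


insert(20) -> [20]
insert(41) -> [20, 41]
insert(3) -> [3, 41, 20]
insert(3) -> [3, 3, 20, 41]
insert(20) -> [3, 3, 20, 41, 20]
extract_min()->3, [3, 20, 20, 41]
insert(37) -> [3, 20, 20, 41, 37]
insert(44) -> [3, 20, 20, 41, 37, 44]

Final heap: [3, 20, 20, 41, 37, 44]


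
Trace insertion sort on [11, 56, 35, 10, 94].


Initial: [11, 56, 35, 10, 94]
Insert 56: [11, 56, 35, 10, 94]
Insert 35: [11, 35, 56, 10, 94]
Insert 10: [10, 11, 35, 56, 94]
Insert 94: [10, 11, 35, 56, 94]

Sorted: [10, 11, 35, 56, 94]


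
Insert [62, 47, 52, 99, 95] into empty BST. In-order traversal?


Insert 62: root
Insert 47: L from 62
Insert 52: L from 62 -> R from 47
Insert 99: R from 62
Insert 95: R from 62 -> L from 99

In-order: [47, 52, 62, 95, 99]


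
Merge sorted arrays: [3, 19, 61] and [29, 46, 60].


Take 3 from A
Take 19 from A
Take 29 from B
Take 46 from B
Take 60 from B

Merged: [3, 19, 29, 46, 60, 61]


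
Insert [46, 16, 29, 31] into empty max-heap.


Insert 46: [46]
Insert 16: [46, 16]
Insert 29: [46, 16, 29]
Insert 31: [46, 31, 29, 16]

Final heap: [46, 31, 29, 16]


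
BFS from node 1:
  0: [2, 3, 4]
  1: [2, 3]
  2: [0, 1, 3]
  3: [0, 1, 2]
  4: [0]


Visit 1, enqueue [2, 3]
Visit 2, enqueue [0]
Visit 3, enqueue []
Visit 0, enqueue [4]
Visit 4, enqueue []

BFS order: [1, 2, 3, 0, 4]


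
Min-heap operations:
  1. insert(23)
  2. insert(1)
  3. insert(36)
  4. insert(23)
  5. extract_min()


insert(23) -> [23]
insert(1) -> [1, 23]
insert(36) -> [1, 23, 36]
insert(23) -> [1, 23, 36, 23]
extract_min()->1, [23, 23, 36]

Final heap: [23, 23, 36]


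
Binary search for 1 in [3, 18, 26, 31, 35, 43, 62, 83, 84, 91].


Step 1: lo=0, hi=9, mid=4, val=35
Step 2: lo=0, hi=3, mid=1, val=18
Step 3: lo=0, hi=0, mid=0, val=3

Not found


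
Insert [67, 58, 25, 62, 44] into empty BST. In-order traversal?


Insert 67: root
Insert 58: L from 67
Insert 25: L from 67 -> L from 58
Insert 62: L from 67 -> R from 58
Insert 44: L from 67 -> L from 58 -> R from 25

In-order: [25, 44, 58, 62, 67]


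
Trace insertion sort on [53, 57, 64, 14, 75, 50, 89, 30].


Initial: [53, 57, 64, 14, 75, 50, 89, 30]
Insert 57: [53, 57, 64, 14, 75, 50, 89, 30]
Insert 64: [53, 57, 64, 14, 75, 50, 89, 30]
Insert 14: [14, 53, 57, 64, 75, 50, 89, 30]
Insert 75: [14, 53, 57, 64, 75, 50, 89, 30]
Insert 50: [14, 50, 53, 57, 64, 75, 89, 30]
Insert 89: [14, 50, 53, 57, 64, 75, 89, 30]
Insert 30: [14, 30, 50, 53, 57, 64, 75, 89]

Sorted: [14, 30, 50, 53, 57, 64, 75, 89]


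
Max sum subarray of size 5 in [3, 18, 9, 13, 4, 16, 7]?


[0:5]: 47
[1:6]: 60
[2:7]: 49

Max: 60 at [1:6]


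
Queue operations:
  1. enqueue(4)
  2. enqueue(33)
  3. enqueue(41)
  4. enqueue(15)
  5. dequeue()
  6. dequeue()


enqueue(4) -> [4]
enqueue(33) -> [4, 33]
enqueue(41) -> [4, 33, 41]
enqueue(15) -> [4, 33, 41, 15]
dequeue()->4, [33, 41, 15]
dequeue()->33, [41, 15]

Final queue: [41, 15]


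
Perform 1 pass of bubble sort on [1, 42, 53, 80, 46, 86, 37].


Initial: [1, 42, 53, 80, 46, 86, 37]
Pass 1: [1, 42, 53, 46, 80, 37, 86] (2 swaps)

After 1 pass: [1, 42, 53, 46, 80, 37, 86]


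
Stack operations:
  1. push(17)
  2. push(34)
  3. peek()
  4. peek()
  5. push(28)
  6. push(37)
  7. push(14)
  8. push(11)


push(17) -> [17]
push(34) -> [17, 34]
peek()->34
peek()->34
push(28) -> [17, 34, 28]
push(37) -> [17, 34, 28, 37]
push(14) -> [17, 34, 28, 37, 14]
push(11) -> [17, 34, 28, 37, 14, 11]

Final stack: [17, 34, 28, 37, 14, 11]


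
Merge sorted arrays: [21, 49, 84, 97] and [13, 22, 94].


Take 13 from B
Take 21 from A
Take 22 from B
Take 49 from A
Take 84 from A
Take 94 from B

Merged: [13, 21, 22, 49, 84, 94, 97]


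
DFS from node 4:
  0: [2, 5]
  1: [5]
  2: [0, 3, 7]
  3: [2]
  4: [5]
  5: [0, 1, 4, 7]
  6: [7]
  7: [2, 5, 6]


Visit 4, push [5]
Visit 5, push [7, 1, 0]
Visit 0, push [2]
Visit 2, push [7, 3]
Visit 3, push []
Visit 7, push [6]
Visit 6, push []
Visit 1, push []

DFS order: [4, 5, 0, 2, 3, 7, 6, 1]


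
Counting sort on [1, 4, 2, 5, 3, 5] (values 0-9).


Input: [1, 4, 2, 5, 3, 5]
Counts: [0, 1, 1, 1, 1, 2, 0, 0, 0, 0]

Sorted: [1, 2, 3, 4, 5, 5]


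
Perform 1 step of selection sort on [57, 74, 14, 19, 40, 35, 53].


Initial: [57, 74, 14, 19, 40, 35, 53]
Step 1: min=14 at 2
  Swap: [14, 74, 57, 19, 40, 35, 53]

After 1 step: [14, 74, 57, 19, 40, 35, 53]


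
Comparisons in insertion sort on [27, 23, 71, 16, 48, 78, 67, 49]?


Algorithm: insertion sort
Input: [27, 23, 71, 16, 48, 78, 67, 49]
Sorted: [16, 23, 27, 48, 49, 67, 71, 78]

15


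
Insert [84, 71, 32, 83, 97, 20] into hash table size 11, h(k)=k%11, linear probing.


Insert 84: h=7 -> slot 7
Insert 71: h=5 -> slot 5
Insert 32: h=10 -> slot 10
Insert 83: h=6 -> slot 6
Insert 97: h=9 -> slot 9
Insert 20: h=9, 2 probes -> slot 0

Table: [20, None, None, None, None, 71, 83, 84, None, 97, 32]


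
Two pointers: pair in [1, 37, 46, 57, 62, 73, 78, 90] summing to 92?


lo=0(1)+hi=7(90)=91
lo=1(37)+hi=7(90)=127
lo=1(37)+hi=6(78)=115
lo=1(37)+hi=5(73)=110
lo=1(37)+hi=4(62)=99
lo=1(37)+hi=3(57)=94
lo=1(37)+hi=2(46)=83

No pair found


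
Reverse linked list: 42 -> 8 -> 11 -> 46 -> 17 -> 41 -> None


Step 1: curr=42, set curr.next=prev(None) | reversed so far: 42
Step 2: curr=8, set curr.next=prev(42) | reversed so far: 8 -> 42
Step 3: curr=11, set curr.next=prev(8) | reversed so far: 11 -> 8 -> 42
Step 4: curr=46, set curr.next=prev(11) | reversed so far: 46 -> 11 -> 8 -> 42
Step 5: curr=17, set curr.next=prev(46) | reversed so far: 17 -> 46 -> 11 -> 8 -> 42
Step 6: curr=41, set curr.next=prev(17) | reversed so far: 41 -> 17 -> 46 -> 11 -> 8 -> 42

41 -> 17 -> 46 -> 11 -> 8 -> 42 -> None


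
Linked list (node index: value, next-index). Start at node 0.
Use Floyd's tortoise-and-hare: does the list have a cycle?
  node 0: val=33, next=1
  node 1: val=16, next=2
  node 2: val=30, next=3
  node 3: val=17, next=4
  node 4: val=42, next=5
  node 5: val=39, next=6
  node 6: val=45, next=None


Floyd's tortoise (slow, +1) and hare (fast, +2):
  init: slow=0, fast=0
  step 1: slow=1, fast=2
  step 2: slow=2, fast=4
  step 3: slow=3, fast=6
  step 4: fast -> None, no cycle

Cycle: no


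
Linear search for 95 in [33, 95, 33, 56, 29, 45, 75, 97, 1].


i=0: 33!=95
i=1: 95==95 found!

Found at 1, 2 comps


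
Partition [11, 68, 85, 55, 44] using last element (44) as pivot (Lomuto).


Pivot: 44
  11 <= 44: advance i (no swap)
Place pivot at 1: [11, 44, 85, 55, 68]

Partitioned: [11, 44, 85, 55, 68]


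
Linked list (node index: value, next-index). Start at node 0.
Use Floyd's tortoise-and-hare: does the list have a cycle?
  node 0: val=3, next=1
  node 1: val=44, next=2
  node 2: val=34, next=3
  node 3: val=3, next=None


Floyd's tortoise (slow, +1) and hare (fast, +2):
  init: slow=0, fast=0
  step 1: slow=1, fast=2
  step 2: fast 2->3->None, no cycle

Cycle: no


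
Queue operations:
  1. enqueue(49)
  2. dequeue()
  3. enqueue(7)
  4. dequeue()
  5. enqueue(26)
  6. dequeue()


enqueue(49) -> [49]
dequeue()->49, []
enqueue(7) -> [7]
dequeue()->7, []
enqueue(26) -> [26]
dequeue()->26, []

Final queue: []


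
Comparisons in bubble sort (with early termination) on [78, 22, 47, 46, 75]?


Algorithm: bubble sort (with early termination)
Input: [78, 22, 47, 46, 75]
Sorted: [22, 46, 47, 75, 78]

9


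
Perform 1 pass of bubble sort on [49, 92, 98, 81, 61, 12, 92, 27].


Initial: [49, 92, 98, 81, 61, 12, 92, 27]
Pass 1: [49, 92, 81, 61, 12, 92, 27, 98] (5 swaps)

After 1 pass: [49, 92, 81, 61, 12, 92, 27, 98]


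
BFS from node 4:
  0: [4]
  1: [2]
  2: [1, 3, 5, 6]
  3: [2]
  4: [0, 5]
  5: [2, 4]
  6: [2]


Visit 4, enqueue [0, 5]
Visit 0, enqueue []
Visit 5, enqueue [2]
Visit 2, enqueue [1, 3, 6]
Visit 1, enqueue []
Visit 3, enqueue []
Visit 6, enqueue []

BFS order: [4, 0, 5, 2, 1, 3, 6]


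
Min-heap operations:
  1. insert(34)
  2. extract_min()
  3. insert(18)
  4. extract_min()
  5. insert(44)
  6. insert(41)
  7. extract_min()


insert(34) -> [34]
extract_min()->34, []
insert(18) -> [18]
extract_min()->18, []
insert(44) -> [44]
insert(41) -> [41, 44]
extract_min()->41, [44]

Final heap: [44]


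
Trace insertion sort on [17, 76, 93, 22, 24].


Initial: [17, 76, 93, 22, 24]
Insert 76: [17, 76, 93, 22, 24]
Insert 93: [17, 76, 93, 22, 24]
Insert 22: [17, 22, 76, 93, 24]
Insert 24: [17, 22, 24, 76, 93]

Sorted: [17, 22, 24, 76, 93]


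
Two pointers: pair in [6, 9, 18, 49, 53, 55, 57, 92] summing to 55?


lo=0(6)+hi=7(92)=98
lo=0(6)+hi=6(57)=63
lo=0(6)+hi=5(55)=61
lo=0(6)+hi=4(53)=59
lo=0(6)+hi=3(49)=55

Yes: 6+49=55


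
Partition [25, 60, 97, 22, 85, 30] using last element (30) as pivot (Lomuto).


Pivot: 30
  25 <= 30: advance i (no swap)
  22 <= 30: swap -> [25, 22, 97, 60, 85, 30]
Place pivot at 2: [25, 22, 30, 60, 85, 97]

Partitioned: [25, 22, 30, 60, 85, 97]


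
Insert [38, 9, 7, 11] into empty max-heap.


Insert 38: [38]
Insert 9: [38, 9]
Insert 7: [38, 9, 7]
Insert 11: [38, 11, 7, 9]

Final heap: [38, 11, 7, 9]


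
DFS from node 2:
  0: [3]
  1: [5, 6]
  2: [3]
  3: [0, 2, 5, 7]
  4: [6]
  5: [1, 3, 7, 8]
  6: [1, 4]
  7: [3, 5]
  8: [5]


Visit 2, push [3]
Visit 3, push [7, 5, 0]
Visit 0, push []
Visit 5, push [8, 7, 1]
Visit 1, push [6]
Visit 6, push [4]
Visit 4, push []
Visit 7, push []
Visit 8, push []

DFS order: [2, 3, 0, 5, 1, 6, 4, 7, 8]


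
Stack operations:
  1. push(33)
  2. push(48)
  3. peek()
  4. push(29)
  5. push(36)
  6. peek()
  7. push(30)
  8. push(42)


push(33) -> [33]
push(48) -> [33, 48]
peek()->48
push(29) -> [33, 48, 29]
push(36) -> [33, 48, 29, 36]
peek()->36
push(30) -> [33, 48, 29, 36, 30]
push(42) -> [33, 48, 29, 36, 30, 42]

Final stack: [33, 48, 29, 36, 30, 42]


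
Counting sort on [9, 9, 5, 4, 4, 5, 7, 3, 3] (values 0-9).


Input: [9, 9, 5, 4, 4, 5, 7, 3, 3]
Counts: [0, 0, 0, 2, 2, 2, 0, 1, 0, 2]

Sorted: [3, 3, 4, 4, 5, 5, 7, 9, 9]


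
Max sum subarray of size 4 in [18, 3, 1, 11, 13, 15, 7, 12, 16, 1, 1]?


[0:4]: 33
[1:5]: 28
[2:6]: 40
[3:7]: 46
[4:8]: 47
[5:9]: 50
[6:10]: 36
[7:11]: 30

Max: 50 at [5:9]


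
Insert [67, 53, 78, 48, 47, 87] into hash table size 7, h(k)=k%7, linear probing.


Insert 67: h=4 -> slot 4
Insert 53: h=4, 1 probes -> slot 5
Insert 78: h=1 -> slot 1
Insert 48: h=6 -> slot 6
Insert 47: h=5, 2 probes -> slot 0
Insert 87: h=3 -> slot 3

Table: [47, 78, None, 87, 67, 53, 48]


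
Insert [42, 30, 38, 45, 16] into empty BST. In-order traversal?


Insert 42: root
Insert 30: L from 42
Insert 38: L from 42 -> R from 30
Insert 45: R from 42
Insert 16: L from 42 -> L from 30

In-order: [16, 30, 38, 42, 45]


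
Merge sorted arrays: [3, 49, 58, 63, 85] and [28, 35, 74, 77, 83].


Take 3 from A
Take 28 from B
Take 35 from B
Take 49 from A
Take 58 from A
Take 63 from A
Take 74 from B
Take 77 from B
Take 83 from B

Merged: [3, 28, 35, 49, 58, 63, 74, 77, 83, 85]


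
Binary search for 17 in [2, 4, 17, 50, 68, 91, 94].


Step 1: lo=0, hi=6, mid=3, val=50
Step 2: lo=0, hi=2, mid=1, val=4
Step 3: lo=2, hi=2, mid=2, val=17

Found at index 2


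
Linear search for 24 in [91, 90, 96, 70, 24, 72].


i=0: 91!=24
i=1: 90!=24
i=2: 96!=24
i=3: 70!=24
i=4: 24==24 found!

Found at 4, 5 comps


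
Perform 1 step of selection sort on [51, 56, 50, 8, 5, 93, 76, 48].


Initial: [51, 56, 50, 8, 5, 93, 76, 48]
Step 1: min=5 at 4
  Swap: [5, 56, 50, 8, 51, 93, 76, 48]

After 1 step: [5, 56, 50, 8, 51, 93, 76, 48]


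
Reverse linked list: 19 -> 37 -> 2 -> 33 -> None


Step 1: curr=19, set curr.next=prev(None) | reversed so far: 19
Step 2: curr=37, set curr.next=prev(19) | reversed so far: 37 -> 19
Step 3: curr=2, set curr.next=prev(37) | reversed so far: 2 -> 37 -> 19
Step 4: curr=33, set curr.next=prev(2) | reversed so far: 33 -> 2 -> 37 -> 19

33 -> 2 -> 37 -> 19 -> None


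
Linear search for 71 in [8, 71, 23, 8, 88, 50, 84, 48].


i=0: 8!=71
i=1: 71==71 found!

Found at 1, 2 comps


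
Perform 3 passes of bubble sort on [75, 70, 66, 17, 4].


Initial: [75, 70, 66, 17, 4]
Pass 1: [70, 66, 17, 4, 75] (4 swaps)
Pass 2: [66, 17, 4, 70, 75] (3 swaps)
Pass 3: [17, 4, 66, 70, 75] (2 swaps)

After 3 passes: [17, 4, 66, 70, 75]


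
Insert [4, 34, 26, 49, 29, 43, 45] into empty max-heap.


Insert 4: [4]
Insert 34: [34, 4]
Insert 26: [34, 4, 26]
Insert 49: [49, 34, 26, 4]
Insert 29: [49, 34, 26, 4, 29]
Insert 43: [49, 34, 43, 4, 29, 26]
Insert 45: [49, 34, 45, 4, 29, 26, 43]

Final heap: [49, 34, 45, 4, 29, 26, 43]


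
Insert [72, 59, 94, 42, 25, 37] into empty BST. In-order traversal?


Insert 72: root
Insert 59: L from 72
Insert 94: R from 72
Insert 42: L from 72 -> L from 59
Insert 25: L from 72 -> L from 59 -> L from 42
Insert 37: L from 72 -> L from 59 -> L from 42 -> R from 25

In-order: [25, 37, 42, 59, 72, 94]


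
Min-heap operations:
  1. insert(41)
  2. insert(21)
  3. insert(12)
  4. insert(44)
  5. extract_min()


insert(41) -> [41]
insert(21) -> [21, 41]
insert(12) -> [12, 41, 21]
insert(44) -> [12, 41, 21, 44]
extract_min()->12, [21, 41, 44]

Final heap: [21, 41, 44]


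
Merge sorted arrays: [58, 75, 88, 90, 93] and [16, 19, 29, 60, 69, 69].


Take 16 from B
Take 19 from B
Take 29 from B
Take 58 from A
Take 60 from B
Take 69 from B
Take 69 from B

Merged: [16, 19, 29, 58, 60, 69, 69, 75, 88, 90, 93]


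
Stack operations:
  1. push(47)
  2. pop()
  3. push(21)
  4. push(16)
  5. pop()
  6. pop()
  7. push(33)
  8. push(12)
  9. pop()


push(47) -> [47]
pop()->47, []
push(21) -> [21]
push(16) -> [21, 16]
pop()->16, [21]
pop()->21, []
push(33) -> [33]
push(12) -> [33, 12]
pop()->12, [33]

Final stack: [33]


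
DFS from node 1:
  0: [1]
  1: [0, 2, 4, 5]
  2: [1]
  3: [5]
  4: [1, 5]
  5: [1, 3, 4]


Visit 1, push [5, 4, 2, 0]
Visit 0, push []
Visit 2, push []
Visit 4, push [5]
Visit 5, push [3]
Visit 3, push []

DFS order: [1, 0, 2, 4, 5, 3]


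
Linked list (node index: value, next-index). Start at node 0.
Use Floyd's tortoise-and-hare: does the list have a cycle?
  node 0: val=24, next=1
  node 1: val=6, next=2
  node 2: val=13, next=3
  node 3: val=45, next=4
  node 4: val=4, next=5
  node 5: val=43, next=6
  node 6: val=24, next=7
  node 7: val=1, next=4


Floyd's tortoise (slow, +1) and hare (fast, +2):
  init: slow=0, fast=0
  step 1: slow=1, fast=2
  step 2: slow=2, fast=4
  step 3: slow=3, fast=6
  step 4: slow=4, fast=4
  slow == fast at node 4: cycle detected

Cycle: yes


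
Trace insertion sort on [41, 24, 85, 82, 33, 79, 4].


Initial: [41, 24, 85, 82, 33, 79, 4]
Insert 24: [24, 41, 85, 82, 33, 79, 4]
Insert 85: [24, 41, 85, 82, 33, 79, 4]
Insert 82: [24, 41, 82, 85, 33, 79, 4]
Insert 33: [24, 33, 41, 82, 85, 79, 4]
Insert 79: [24, 33, 41, 79, 82, 85, 4]
Insert 4: [4, 24, 33, 41, 79, 82, 85]

Sorted: [4, 24, 33, 41, 79, 82, 85]


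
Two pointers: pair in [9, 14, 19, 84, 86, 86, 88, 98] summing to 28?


lo=0(9)+hi=7(98)=107
lo=0(9)+hi=6(88)=97
lo=0(9)+hi=5(86)=95
lo=0(9)+hi=4(86)=95
lo=0(9)+hi=3(84)=93
lo=0(9)+hi=2(19)=28

Yes: 9+19=28


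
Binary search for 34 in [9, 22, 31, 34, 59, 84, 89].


Step 1: lo=0, hi=6, mid=3, val=34

Found at index 3


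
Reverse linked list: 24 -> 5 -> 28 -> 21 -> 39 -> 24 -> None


Step 1: curr=24, set curr.next=prev(None) | reversed so far: 24
Step 2: curr=5, set curr.next=prev(24) | reversed so far: 5 -> 24
Step 3: curr=28, set curr.next=prev(5) | reversed so far: 28 -> 5 -> 24
Step 4: curr=21, set curr.next=prev(28) | reversed so far: 21 -> 28 -> 5 -> 24
Step 5: curr=39, set curr.next=prev(21) | reversed so far: 39 -> 21 -> 28 -> 5 -> 24
Step 6: curr=24, set curr.next=prev(39) | reversed so far: 24 -> 39 -> 21 -> 28 -> 5 -> 24

24 -> 39 -> 21 -> 28 -> 5 -> 24 -> None


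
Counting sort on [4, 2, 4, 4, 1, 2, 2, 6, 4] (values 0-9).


Input: [4, 2, 4, 4, 1, 2, 2, 6, 4]
Counts: [0, 1, 3, 0, 4, 0, 1, 0, 0, 0]

Sorted: [1, 2, 2, 2, 4, 4, 4, 4, 6]


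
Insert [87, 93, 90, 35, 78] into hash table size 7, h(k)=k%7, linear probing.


Insert 87: h=3 -> slot 3
Insert 93: h=2 -> slot 2
Insert 90: h=6 -> slot 6
Insert 35: h=0 -> slot 0
Insert 78: h=1 -> slot 1

Table: [35, 78, 93, 87, None, None, 90]


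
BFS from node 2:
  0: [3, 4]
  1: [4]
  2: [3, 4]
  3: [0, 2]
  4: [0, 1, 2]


Visit 2, enqueue [3, 4]
Visit 3, enqueue [0]
Visit 4, enqueue [1]
Visit 0, enqueue []
Visit 1, enqueue []

BFS order: [2, 3, 4, 0, 1]


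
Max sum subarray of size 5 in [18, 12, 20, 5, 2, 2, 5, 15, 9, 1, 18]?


[0:5]: 57
[1:6]: 41
[2:7]: 34
[3:8]: 29
[4:9]: 33
[5:10]: 32
[6:11]: 48

Max: 57 at [0:5]


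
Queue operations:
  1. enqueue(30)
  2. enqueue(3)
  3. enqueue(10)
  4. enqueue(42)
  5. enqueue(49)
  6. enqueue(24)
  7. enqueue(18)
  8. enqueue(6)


enqueue(30) -> [30]
enqueue(3) -> [30, 3]
enqueue(10) -> [30, 3, 10]
enqueue(42) -> [30, 3, 10, 42]
enqueue(49) -> [30, 3, 10, 42, 49]
enqueue(24) -> [30, 3, 10, 42, 49, 24]
enqueue(18) -> [30, 3, 10, 42, 49, 24, 18]
enqueue(6) -> [30, 3, 10, 42, 49, 24, 18, 6]

Final queue: [30, 3, 10, 42, 49, 24, 18, 6]


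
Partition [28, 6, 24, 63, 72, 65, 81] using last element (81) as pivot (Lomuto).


Pivot: 81
  28 <= 81: advance i (no swap)
  6 <= 81: advance i (no swap)
  24 <= 81: advance i (no swap)
  63 <= 81: advance i (no swap)
  72 <= 81: advance i (no swap)
  65 <= 81: advance i (no swap)
Place pivot at 6: [28, 6, 24, 63, 72, 65, 81]

Partitioned: [28, 6, 24, 63, 72, 65, 81]
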